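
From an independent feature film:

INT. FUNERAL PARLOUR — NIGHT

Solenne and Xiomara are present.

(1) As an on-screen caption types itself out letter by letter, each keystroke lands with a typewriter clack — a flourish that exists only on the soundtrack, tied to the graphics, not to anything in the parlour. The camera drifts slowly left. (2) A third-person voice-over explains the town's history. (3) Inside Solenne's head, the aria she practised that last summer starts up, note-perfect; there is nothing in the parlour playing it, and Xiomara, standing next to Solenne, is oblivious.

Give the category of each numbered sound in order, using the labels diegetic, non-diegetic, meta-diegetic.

non-diegetic, non-diegetic, meta-diegetic

(1) is non-diegetic: it accompanies on-screen graphics, not anything inside the story world.
Sound (2): commentary laid over the scene from outside the fiction, so non-diegetic.
Sound (3): it lives in Solenne's subjectivity, not in the parlour, so meta-diegetic.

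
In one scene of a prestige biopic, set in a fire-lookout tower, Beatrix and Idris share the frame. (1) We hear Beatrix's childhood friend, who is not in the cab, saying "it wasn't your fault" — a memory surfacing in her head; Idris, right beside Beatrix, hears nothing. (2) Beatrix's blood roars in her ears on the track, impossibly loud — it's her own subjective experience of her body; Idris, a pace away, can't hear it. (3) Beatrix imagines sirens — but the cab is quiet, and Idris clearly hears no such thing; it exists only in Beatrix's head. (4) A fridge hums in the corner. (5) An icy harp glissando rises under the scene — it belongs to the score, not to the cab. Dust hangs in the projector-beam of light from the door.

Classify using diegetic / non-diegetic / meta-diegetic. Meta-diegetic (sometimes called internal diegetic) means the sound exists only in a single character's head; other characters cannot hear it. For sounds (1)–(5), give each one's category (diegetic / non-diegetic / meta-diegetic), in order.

(1) is meta-diegetic: the voice is a memory playing only inside Beatrix's mind; Idris can't hear it.
(2) is meta-diegetic: it's Beatrix's internal bodily sensation rendered as sound; only Beatrix 'hears' it.
(3) subjective to Beatrix: the cab is silent and Idris hears nothing → meta-diegetic.
Sound (4): ambient/room sound belonging to the story's physical space, so diegetic.
(5) is non-diegetic: it has no source in the story world and no character can hear it — it's underscore.

meta-diegetic, meta-diegetic, meta-diegetic, diegetic, non-diegetic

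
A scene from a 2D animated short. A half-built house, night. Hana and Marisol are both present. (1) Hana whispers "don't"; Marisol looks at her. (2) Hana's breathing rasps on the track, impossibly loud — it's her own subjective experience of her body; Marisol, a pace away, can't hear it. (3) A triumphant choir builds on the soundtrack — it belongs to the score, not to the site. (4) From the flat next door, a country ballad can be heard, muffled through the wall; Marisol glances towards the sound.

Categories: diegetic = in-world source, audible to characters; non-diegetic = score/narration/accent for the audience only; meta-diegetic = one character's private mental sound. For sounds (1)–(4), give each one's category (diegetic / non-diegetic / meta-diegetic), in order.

(1) on-screen dialogue — Hana speaks and Marisol is there to hear → diegetic.
Sound (2): point-of-audition from inside Hana's body; not a sound in the room, so meta-diegetic.
Sound (3): it has no source in the story world and no character can hear it — it's underscore, so non-diegetic.
(4) off-screen diegetic: the source is out of frame but still in the story's space → diegetic.

diegetic, meta-diegetic, non-diegetic, diegetic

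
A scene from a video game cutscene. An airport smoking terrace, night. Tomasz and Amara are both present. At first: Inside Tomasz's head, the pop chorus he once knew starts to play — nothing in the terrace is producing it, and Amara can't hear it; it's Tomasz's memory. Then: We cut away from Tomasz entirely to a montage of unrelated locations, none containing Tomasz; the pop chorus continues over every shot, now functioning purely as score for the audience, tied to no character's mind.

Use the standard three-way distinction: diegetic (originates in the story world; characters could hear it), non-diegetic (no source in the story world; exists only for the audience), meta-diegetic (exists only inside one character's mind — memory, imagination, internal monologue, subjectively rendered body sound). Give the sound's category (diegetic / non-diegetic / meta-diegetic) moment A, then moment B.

Moment A: the music lives inside Tomasz's mind alone; Amara can't hear it → meta-diegetic.
Moment B: once it plays over shots Tomasz isn't in, detached from any character's subjectivity, it's conventional underscore → non-diegetic.

meta-diegetic, non-diegetic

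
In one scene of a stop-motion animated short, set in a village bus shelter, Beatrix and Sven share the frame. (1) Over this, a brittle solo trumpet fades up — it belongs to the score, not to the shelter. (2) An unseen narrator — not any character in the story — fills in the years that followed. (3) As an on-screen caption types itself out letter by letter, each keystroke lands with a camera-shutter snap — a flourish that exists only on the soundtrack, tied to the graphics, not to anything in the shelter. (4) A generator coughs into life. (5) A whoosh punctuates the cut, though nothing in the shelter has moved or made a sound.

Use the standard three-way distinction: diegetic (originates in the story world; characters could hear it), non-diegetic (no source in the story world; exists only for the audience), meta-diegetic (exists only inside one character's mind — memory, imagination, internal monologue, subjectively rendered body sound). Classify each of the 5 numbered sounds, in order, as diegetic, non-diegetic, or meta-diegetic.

non-diegetic, non-diegetic, non-diegetic, diegetic, non-diegetic

(1) is non-diegetic: nothing in the shelter produces it and the characters don't hear it — pure soundtrack.
(2) is non-diegetic: the narrator exists outside the story world, addressing only the audience.
Sound (3): it accompanies on-screen graphics, not anything inside the story world, so non-diegetic.
(4) a generator is a real object/event in the scene's world → diegetic.
(5) an editorial stinger — it belongs to the cut, not the story world → non-diegetic.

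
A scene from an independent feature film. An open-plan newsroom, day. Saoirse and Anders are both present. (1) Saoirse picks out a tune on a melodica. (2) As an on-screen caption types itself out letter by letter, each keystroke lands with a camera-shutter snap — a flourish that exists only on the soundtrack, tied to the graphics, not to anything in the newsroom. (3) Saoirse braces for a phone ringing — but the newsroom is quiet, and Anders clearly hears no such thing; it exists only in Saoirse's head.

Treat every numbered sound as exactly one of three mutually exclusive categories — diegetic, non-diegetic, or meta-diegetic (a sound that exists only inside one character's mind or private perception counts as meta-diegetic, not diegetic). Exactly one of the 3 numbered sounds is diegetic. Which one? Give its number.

(1) a character is playing a melodica on screen → diegetic.
(2) is non-diegetic: the caption isn't part of the story world, so neither is the sound tied to it.
(3) the sound is imagined by Saoirse; nothing in the story world is producing it and Anders can't hear it → meta-diegetic.
Only (1) is diegetic.

1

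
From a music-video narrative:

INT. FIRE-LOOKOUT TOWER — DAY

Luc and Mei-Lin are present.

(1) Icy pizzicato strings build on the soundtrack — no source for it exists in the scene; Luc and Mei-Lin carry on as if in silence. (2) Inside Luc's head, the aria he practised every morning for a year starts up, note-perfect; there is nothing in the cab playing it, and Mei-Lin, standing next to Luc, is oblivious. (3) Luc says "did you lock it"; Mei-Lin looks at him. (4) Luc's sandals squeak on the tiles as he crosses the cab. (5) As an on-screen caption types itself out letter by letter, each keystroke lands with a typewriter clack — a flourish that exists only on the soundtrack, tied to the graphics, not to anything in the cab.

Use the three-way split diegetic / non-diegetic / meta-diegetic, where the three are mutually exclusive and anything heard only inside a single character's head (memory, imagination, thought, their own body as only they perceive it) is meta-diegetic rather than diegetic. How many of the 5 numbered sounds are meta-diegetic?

1

(1) is non-diegetic: score with no on-screen or off-screen source; it exists for the audience alone.
(2) it lives in Luc's subjectivity, not in the cab → meta-diegetic.
(3) is diegetic: Luc is a character speaking aloud in the scene.
(4) is diegetic: Luc's footsteps are produced in the story world.
(5) is non-diegetic: sound married to a title/caption — outside the diegesis by definition.
So 1 of the 5 is meta-diegetic: (2).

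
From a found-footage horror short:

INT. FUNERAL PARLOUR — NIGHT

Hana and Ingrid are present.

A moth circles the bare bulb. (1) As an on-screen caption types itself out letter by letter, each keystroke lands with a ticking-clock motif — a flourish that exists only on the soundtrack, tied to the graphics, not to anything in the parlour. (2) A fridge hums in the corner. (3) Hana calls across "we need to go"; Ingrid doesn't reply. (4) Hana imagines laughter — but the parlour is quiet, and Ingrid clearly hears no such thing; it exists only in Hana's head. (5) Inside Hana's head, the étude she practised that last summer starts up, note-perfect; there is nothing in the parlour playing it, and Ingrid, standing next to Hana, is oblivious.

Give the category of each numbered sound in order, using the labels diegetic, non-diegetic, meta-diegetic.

Sound (1): sound married to a title/caption — outside the diegesis by definition, so non-diegetic.
(2) ambient/room sound belonging to the story's physical space → diegetic.
(3) on-screen dialogue — Hana speaks and Ingrid is there to hear → diegetic.
(4) is meta-diegetic: the sound is imagined by Hana; nothing in the story world is producing it and Ingrid can't hear it.
(5) is meta-diegetic: remembered music, private to Hana — Ingrid is oblivious because it isn't in the room.

non-diegetic, diegetic, diegetic, meta-diegetic, meta-diegetic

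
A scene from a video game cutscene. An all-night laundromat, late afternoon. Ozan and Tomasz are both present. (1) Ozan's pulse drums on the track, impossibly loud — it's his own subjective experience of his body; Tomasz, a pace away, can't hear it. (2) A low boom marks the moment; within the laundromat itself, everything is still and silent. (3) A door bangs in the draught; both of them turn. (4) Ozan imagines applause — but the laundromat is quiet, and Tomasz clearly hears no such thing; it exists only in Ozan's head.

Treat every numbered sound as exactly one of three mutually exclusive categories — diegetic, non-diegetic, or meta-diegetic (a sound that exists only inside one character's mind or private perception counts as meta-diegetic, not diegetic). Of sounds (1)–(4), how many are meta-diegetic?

2

(1) point-of-audition from inside Ozan's body; not a sound in the room → meta-diegetic.
(2) is non-diegetic: nothing in the scene produces it; it's an accent added for the audience.
Sound (3): a door is a real object/event in the scene's world, so diegetic.
Sound (4): the sound is imagined by Ozan; nothing in the story world is producing it and Tomasz can't hear it, so meta-diegetic.
So 2 of the 4 are meta-diegetic: (1), (4).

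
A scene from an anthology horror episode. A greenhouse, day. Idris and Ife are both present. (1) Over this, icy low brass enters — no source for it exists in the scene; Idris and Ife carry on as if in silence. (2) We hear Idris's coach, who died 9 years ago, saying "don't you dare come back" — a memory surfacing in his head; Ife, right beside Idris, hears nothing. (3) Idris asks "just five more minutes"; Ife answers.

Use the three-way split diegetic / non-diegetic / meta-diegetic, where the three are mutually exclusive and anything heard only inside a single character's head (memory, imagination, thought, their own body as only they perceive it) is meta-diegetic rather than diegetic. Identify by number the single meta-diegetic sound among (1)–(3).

2

(1) is non-diegetic: nothing in the greenhouse produces it and the characters don't hear it — pure soundtrack.
Sound (2): it's Idris's recollection rendered as sound; the other character can't hear it, so meta-diegetic.
(3) is diegetic: spoken by a character present in the story world.
Only (2) is meta-diegetic.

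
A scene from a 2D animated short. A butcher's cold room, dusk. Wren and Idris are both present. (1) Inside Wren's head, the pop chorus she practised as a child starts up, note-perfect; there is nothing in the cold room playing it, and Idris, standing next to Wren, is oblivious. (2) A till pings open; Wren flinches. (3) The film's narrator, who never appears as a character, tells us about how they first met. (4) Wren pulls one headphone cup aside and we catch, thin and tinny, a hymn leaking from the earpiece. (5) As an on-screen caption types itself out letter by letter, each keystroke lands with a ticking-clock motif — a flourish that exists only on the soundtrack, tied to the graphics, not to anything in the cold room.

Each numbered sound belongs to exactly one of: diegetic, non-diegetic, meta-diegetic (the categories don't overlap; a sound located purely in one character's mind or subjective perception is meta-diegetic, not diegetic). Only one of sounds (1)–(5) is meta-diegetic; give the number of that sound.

1

(1) remembered music, private to Wren — Idris is oblivious because it isn't in the room → meta-diegetic.
Sound (2): the sound comes from a till physically present in the location, so diegetic.
(3) is non-diegetic: the narrator exists outside the story world, addressing only the audience.
(4) is diegetic: the earpiece is a real device on Wren's head — source music.
(5) is non-diegetic: it accompanies on-screen graphics, not anything inside the story world.
Only (1) is meta-diegetic.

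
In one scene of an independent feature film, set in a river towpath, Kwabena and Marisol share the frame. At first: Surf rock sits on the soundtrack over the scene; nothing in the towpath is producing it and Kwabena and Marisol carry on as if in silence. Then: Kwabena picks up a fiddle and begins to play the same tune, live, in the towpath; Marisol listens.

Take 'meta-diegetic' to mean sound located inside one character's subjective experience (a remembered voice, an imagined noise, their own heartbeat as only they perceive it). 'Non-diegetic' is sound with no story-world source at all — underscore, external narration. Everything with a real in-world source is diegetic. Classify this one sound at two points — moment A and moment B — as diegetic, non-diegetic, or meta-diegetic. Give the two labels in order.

Moment A: no in-world source exists and no character can hear it — underscore → non-diegetic.
Moment B: a fiddle is now a real source in the story world and the characters hear it → diegetic.

non-diegetic, diegetic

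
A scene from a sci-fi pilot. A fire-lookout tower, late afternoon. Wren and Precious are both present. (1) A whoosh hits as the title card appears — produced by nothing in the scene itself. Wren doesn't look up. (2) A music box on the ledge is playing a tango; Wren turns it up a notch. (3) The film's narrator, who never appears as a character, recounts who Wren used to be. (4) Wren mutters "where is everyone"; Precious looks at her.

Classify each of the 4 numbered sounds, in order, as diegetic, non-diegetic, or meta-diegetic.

non-diegetic, diegetic, non-diegetic, diegetic

(1) is non-diegetic: nothing in the scene produces it; it's an accent added for the audience.
(2) source music from a music box, which exists in the story world → diegetic.
(3) is non-diegetic: commentary laid over the scene from outside the fiction.
(4) is diegetic: Wren is a character speaking aloud in the scene.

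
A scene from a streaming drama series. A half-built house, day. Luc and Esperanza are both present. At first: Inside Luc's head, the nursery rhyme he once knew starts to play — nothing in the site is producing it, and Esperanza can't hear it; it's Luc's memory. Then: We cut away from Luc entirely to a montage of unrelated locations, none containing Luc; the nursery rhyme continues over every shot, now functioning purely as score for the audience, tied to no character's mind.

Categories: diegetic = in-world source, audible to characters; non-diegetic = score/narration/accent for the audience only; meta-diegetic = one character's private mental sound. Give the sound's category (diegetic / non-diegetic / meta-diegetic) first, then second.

First: the music lives inside Luc's mind alone; Esperanza can't hear it → meta-diegetic.
Second: once it plays over shots Luc isn't in, detached from any character's subjectivity, it's conventional underscore → non-diegetic.

meta-diegetic, non-diegetic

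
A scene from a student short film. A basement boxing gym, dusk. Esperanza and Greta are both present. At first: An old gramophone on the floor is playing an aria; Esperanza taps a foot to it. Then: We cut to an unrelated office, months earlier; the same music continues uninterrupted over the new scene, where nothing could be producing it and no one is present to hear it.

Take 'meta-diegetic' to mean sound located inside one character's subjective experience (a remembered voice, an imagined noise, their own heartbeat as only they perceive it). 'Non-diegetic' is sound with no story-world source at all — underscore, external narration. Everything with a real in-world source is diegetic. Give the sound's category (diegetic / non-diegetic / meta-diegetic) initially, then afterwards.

diegetic, non-diegetic

Initially: an old gramophone is a real in-scene source and Esperanza reacts to it → diegetic.
Afterwards: there is no longer any in-world source and no one can hear it — it has become underscore → non-diegetic.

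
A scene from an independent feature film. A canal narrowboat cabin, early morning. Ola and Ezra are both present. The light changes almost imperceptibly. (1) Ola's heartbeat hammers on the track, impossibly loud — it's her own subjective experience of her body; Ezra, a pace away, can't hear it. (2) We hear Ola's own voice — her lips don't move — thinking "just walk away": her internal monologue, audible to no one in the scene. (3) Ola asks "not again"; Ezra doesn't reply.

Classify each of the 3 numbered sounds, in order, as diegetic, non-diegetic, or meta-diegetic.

(1) it's Ola's internal bodily sensation rendered as sound; only Ola 'hears' it → meta-diegetic.
(2) Ola's thought-voice: a private mental sound no other character can hear → meta-diegetic.
(3) on-screen dialogue — Ola speaks and Ezra is there to hear → diegetic.

meta-diegetic, meta-diegetic, diegetic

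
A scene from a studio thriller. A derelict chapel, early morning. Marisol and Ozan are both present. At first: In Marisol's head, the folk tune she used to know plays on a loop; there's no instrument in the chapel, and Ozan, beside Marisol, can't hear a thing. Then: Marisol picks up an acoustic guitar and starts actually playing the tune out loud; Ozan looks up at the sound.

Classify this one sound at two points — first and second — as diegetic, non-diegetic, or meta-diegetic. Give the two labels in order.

meta-diegetic, diegetic

First: the tune exists only as Marisol's private memory; Ozan can't hear it → meta-diegetic.
Second: Marisol is now producing it live on an acoustic guitar, in the room, and Ozan hears it → diegetic.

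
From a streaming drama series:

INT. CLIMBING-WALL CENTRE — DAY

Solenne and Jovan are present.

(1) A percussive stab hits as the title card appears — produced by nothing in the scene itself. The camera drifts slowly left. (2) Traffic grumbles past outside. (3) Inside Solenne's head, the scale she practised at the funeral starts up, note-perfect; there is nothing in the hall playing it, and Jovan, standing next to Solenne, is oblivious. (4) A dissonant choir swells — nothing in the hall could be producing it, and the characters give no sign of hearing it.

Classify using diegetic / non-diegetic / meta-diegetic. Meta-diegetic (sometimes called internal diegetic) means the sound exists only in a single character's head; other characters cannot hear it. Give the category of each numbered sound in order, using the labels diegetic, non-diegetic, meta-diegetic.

non-diegetic, diegetic, meta-diegetic, non-diegetic

Sound (1): nothing in the scene produces it; it's an accent added for the audience, so non-diegetic.
Sound (2): ambient/room sound belonging to the story's physical space, so diegetic.
Sound (3): the music is a memory playing inside Solenne's mind alone; no real-world source, Jovan can't hear it, so meta-diegetic.
Sound (4): score with no on-screen or off-screen source; it exists for the audience alone, so non-diegetic.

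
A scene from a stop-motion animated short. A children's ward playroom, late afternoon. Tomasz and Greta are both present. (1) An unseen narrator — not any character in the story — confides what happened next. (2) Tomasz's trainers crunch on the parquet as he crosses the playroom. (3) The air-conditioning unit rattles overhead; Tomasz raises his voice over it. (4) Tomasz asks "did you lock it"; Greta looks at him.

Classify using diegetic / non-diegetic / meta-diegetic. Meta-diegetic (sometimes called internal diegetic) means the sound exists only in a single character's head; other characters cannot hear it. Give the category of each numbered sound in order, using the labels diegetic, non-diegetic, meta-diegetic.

non-diegetic, diegetic, diegetic, diegetic

(1) the narrator exists outside the story world, addressing only the audience → non-diegetic.
(2) it's the physical sound of Tomasz moving in the space → diegetic.
(3) ambient/room sound belonging to the story's physical space → diegetic.
(4) spoken by a character present in the story world → diegetic.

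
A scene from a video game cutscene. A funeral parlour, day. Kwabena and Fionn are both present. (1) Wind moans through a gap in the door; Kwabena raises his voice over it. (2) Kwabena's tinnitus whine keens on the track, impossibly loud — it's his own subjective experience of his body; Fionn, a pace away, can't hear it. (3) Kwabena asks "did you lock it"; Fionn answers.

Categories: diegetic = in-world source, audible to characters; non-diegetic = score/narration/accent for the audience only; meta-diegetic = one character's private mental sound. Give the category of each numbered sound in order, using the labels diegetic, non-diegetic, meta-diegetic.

diegetic, meta-diegetic, diegetic

Sound (1): wind is part of the location's real environment, so diegetic.
Sound (2): a subjective body sound — Kwabena's private perception, inaudible to Fionn, so meta-diegetic.
Sound (3): spoken by a character present in the story world, so diegetic.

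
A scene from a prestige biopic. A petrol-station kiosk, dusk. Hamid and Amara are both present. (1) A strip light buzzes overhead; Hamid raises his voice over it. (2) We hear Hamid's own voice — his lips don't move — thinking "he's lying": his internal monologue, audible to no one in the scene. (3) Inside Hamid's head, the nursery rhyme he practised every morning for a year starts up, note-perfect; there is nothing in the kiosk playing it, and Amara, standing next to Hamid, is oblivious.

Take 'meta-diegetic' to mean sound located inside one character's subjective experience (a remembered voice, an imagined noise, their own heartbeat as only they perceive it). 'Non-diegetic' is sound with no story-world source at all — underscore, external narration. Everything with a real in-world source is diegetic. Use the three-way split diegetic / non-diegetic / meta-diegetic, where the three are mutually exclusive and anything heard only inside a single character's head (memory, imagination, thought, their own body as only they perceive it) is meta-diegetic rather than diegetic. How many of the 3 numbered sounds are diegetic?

1

(1) is diegetic: ambient/room sound belonging to the story's physical space.
Sound (2): internal monologue — inside Hamid's mind, not spoken into the scene, so meta-diegetic.
Sound (3): it lives in Hamid's subjectivity, not in the kiosk, so meta-diegetic.
So 1 of the 3 is diegetic: (1).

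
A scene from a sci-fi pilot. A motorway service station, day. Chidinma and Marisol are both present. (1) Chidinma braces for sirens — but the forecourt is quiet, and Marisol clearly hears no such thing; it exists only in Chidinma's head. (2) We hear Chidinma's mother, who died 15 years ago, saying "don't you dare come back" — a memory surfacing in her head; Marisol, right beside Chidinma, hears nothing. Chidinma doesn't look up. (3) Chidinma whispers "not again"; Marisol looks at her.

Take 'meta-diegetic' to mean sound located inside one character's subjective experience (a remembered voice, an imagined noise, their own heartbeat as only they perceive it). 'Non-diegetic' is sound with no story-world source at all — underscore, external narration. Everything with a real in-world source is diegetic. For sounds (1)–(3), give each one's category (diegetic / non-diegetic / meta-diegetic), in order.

meta-diegetic, meta-diegetic, diegetic

Sound (1): the sound is imagined by Chidinma; nothing in the story world is producing it and Marisol can't hear it, so meta-diegetic.
(2) is meta-diegetic: a remembered line, private to Chidinma — not present in the room, not audible to Marisol.
(3) Chidinma is a character speaking aloud in the scene → diegetic.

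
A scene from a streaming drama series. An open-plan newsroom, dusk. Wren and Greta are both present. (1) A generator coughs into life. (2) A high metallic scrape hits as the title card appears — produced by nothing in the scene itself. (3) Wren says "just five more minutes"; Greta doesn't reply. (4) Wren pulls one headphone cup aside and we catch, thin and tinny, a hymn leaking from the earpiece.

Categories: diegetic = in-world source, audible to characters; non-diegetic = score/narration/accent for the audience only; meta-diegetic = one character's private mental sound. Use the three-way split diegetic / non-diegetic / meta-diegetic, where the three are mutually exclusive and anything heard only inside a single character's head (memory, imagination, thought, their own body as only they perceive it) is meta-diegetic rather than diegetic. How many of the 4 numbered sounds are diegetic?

Sound (1): the sound comes from a generator physically present in the location, so diegetic.
Sound (2): it's a sound-design accent with no in-world source; no one in the scene can hear it, so non-diegetic.
(3) Wren is a character speaking aloud in the scene → diegetic.
Sound (4): the headphones are an on-screen source, so diegetic.
Diegetic: (1), (3), (4) — that's 3.

3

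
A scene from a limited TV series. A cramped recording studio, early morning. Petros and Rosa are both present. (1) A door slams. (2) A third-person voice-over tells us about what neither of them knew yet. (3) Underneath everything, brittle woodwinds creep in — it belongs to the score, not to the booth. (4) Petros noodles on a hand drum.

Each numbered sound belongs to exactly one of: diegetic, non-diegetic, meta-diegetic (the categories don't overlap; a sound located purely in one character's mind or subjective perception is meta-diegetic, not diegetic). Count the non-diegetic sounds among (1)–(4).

Sound (1): an in-world source (a door); characters could hear it, so diegetic.
(2) is non-diegetic: external voice-over — not a character, not heard by anyone in the scene.
(3) nothing in the booth produces it and the characters don't hear it — pure soundtrack → non-diegetic.
(4) is diegetic: Petros is producing the music live, in the story world.
Non-diegetic: (2), (3) — that's 2.

2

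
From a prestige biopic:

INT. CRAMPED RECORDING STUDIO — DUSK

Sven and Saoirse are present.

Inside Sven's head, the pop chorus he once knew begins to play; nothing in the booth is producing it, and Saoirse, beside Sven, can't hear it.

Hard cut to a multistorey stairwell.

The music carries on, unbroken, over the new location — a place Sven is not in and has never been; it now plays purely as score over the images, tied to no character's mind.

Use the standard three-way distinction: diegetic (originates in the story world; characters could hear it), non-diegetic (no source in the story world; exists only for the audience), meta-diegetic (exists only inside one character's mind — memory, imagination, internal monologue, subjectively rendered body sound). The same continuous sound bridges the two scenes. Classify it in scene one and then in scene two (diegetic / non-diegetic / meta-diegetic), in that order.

meta-diegetic, non-diegetic

Scene one: the music exists only inside Sven's mind; Saoirse can't hear it → meta-diegetic.
Scene two: it's detached from Sven entirely and plays over unrelated images with no in-world source — conventional underscore → non-diegetic.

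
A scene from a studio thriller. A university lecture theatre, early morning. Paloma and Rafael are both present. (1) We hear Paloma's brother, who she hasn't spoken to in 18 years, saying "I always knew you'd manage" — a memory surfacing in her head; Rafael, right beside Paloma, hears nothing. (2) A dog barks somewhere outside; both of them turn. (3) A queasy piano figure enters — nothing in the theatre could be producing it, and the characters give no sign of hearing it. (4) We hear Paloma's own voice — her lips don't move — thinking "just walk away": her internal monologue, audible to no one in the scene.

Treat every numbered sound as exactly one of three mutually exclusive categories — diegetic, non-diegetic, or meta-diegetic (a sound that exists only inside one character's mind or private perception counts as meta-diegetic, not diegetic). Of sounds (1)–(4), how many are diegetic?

Sound (1): it's Paloma's recollection rendered as sound; the other character can't hear it, so meta-diegetic.
(2) a dog is a real object/event in the scene's world → diegetic.
(3) is non-diegetic: score with no on-screen or off-screen source; it exists for the audience alone.
Sound (4): Paloma's thought-voice: a private mental sound no other character can hear, so meta-diegetic.
So 1 of the 4 is diegetic: (2).

1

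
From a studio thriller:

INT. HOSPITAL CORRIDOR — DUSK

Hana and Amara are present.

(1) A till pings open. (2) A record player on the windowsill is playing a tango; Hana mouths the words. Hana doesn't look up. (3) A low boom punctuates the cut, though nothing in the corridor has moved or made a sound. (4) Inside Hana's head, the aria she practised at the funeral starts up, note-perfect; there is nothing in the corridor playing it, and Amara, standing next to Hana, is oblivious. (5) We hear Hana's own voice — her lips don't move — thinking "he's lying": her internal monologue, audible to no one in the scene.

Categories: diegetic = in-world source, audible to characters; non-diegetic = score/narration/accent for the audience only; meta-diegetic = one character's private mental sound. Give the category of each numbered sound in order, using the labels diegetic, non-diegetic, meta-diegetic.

diegetic, diegetic, non-diegetic, meta-diegetic, meta-diegetic

Sound (1): an in-world source (a till); characters could hear it, so diegetic.
(2) is diegetic: a record player is a physical source in the scene and Hana reacts to it.
(3) is non-diegetic: nothing in the scene produces it; it's an accent added for the audience.
Sound (4): the music is a memory playing inside Hana's mind alone; no real-world source, Amara can't hear it, so meta-diegetic.
(5) internal monologue — inside Hana's mind, not spoken into the scene → meta-diegetic.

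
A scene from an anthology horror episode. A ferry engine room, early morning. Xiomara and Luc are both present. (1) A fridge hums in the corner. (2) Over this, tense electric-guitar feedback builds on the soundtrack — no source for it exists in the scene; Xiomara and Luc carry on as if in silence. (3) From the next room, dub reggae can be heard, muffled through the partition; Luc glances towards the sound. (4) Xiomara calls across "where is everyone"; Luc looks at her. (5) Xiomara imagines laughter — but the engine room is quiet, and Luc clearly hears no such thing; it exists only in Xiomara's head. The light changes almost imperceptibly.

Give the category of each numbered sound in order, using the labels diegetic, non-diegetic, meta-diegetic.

(1) is diegetic: it's the actual ambient sound of the location.
Sound (2): nothing in the engine room produces it and the characters don't hear it — pure soundtrack, so non-diegetic.
(3) off-screen diegetic: the source is out of frame but still in the story's space → diegetic.
(4) Xiomara is a character speaking aloud in the scene → diegetic.
(5) is meta-diegetic: subjective to Xiomara: the engine room is silent and Luc hears nothing.

diegetic, non-diegetic, diegetic, diegetic, meta-diegetic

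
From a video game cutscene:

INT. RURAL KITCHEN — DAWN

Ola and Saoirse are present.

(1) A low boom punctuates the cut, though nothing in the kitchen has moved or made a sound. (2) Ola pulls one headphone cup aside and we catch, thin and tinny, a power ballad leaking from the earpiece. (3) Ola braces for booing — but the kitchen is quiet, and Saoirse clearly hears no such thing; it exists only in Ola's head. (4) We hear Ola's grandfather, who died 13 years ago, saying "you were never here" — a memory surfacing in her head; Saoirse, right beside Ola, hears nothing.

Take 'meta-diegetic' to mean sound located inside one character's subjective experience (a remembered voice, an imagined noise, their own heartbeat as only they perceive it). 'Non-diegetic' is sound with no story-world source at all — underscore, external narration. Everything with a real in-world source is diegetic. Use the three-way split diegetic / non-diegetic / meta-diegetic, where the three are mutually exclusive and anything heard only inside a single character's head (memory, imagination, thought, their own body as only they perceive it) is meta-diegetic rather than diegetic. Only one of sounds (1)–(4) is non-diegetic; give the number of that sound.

(1) is non-diegetic: an editorial stinger — it belongs to the cut, not the story world.
(2) is diegetic: it's leaking from a physical pair of headphones in the scene.
(3) subjective to Ola: the kitchen is silent and Saoirse hears nothing → meta-diegetic.
(4) is meta-diegetic: the voice is a memory playing only inside Ola's mind; Saoirse can't hear it.
Only (1) is non-diegetic.

1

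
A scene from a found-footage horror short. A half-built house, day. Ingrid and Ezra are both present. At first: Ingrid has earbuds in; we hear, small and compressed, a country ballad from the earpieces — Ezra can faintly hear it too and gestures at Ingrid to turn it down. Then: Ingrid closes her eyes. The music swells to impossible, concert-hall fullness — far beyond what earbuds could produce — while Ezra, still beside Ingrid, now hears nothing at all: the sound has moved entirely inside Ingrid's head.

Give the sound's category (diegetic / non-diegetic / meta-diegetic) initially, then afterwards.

Initially: the earbuds are a physical source both characters can hear → diegetic.
Afterwards: the music now exists only as Ingrid's subjective experience; Ezra can no longer hear it → meta-diegetic.

diegetic, meta-diegetic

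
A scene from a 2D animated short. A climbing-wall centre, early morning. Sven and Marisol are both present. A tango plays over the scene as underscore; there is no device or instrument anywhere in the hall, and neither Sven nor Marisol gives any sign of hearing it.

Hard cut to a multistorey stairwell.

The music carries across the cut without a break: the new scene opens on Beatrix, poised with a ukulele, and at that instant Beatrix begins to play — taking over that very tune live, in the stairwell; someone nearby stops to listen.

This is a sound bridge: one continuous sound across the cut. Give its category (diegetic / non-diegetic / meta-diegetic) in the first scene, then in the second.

Scene one: there's no in-world source anywhere and no character hears it — underscore for the audience only → non-diegetic.
Scene two: from the moment Beatrix starts playing, the tune is being performed on a ukulele inside the story world and another character hears it → diegetic.

non-diegetic, diegetic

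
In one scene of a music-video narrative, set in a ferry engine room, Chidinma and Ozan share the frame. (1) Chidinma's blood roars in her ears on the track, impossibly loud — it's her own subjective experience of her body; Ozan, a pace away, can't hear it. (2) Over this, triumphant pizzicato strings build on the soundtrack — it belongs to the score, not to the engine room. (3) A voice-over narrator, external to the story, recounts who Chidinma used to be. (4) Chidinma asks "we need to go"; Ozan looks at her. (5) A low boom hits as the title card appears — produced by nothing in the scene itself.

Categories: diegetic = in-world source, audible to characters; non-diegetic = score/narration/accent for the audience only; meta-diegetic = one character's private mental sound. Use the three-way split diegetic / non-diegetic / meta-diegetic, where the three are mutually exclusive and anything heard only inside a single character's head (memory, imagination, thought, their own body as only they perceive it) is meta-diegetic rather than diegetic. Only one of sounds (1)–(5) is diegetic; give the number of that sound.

4

Sound (1): it's Chidinma's internal bodily sensation rendered as sound; only Chidinma 'hears' it, so meta-diegetic.
(2) nothing in the engine room produces it and the characters don't hear it — pure soundtrack → non-diegetic.
(3) is non-diegetic: commentary laid over the scene from outside the fiction.
(4) Chidinma is a character speaking aloud in the scene → diegetic.
(5) is non-diegetic: it's a sound-design accent with no in-world source; no one in the scene can hear it.
Only (4) is diegetic.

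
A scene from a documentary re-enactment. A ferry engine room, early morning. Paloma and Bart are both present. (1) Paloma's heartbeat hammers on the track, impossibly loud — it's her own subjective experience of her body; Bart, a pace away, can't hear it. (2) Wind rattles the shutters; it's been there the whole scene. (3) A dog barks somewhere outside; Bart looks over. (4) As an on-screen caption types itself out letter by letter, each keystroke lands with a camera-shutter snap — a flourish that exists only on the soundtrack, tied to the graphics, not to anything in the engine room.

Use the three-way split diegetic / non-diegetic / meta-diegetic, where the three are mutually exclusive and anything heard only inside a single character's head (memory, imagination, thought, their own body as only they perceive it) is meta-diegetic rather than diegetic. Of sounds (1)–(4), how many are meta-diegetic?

(1) point-of-audition from inside Paloma's body; not a sound in the room → meta-diegetic.
(2) ambient/room sound belonging to the story's physical space → diegetic.
Sound (3): a dog is a real object/event in the scene's world, so diegetic.
(4) the caption isn't part of the story world, so neither is the sound tied to it → non-diegetic.
So 1 of the 4 is meta-diegetic: (1).

1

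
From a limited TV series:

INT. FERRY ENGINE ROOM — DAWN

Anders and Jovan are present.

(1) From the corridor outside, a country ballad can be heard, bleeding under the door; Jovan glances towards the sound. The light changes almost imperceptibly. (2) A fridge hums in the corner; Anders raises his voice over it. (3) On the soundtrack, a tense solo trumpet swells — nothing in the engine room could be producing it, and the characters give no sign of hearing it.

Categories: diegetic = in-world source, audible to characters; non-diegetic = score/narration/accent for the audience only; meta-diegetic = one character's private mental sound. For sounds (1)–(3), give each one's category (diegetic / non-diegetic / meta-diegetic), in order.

diegetic, diegetic, non-diegetic

Sound (1): it's coming from the corridor outside — a location within the story world — and Jovan reacts, so diegetic.
(2) is diegetic: ambient/room sound belonging to the story's physical space.
(3) score with no on-screen or off-screen source; it exists for the audience alone → non-diegetic.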